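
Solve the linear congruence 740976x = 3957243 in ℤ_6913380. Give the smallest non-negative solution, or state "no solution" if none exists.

no solution

gcd(740976, 6913380):
6913380 = 9*740976 + 244596
740976 = 3*244596 + 7188
244596 = 34*7188 + 204
7188 = 35*204 + 48
204 = 4*48 + 12
48 = 4*12 + 0
gcd = 12, but 12 ∤ 3957243, so the congruence has no solution.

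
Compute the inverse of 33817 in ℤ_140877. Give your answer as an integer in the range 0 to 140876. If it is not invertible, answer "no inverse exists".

Extended Euclidean algorithm:
140877 = 4·33817 + 5609
33817 = 6·5609 + 163
5609 = 34·163 + 67
163 = 2·67 + 29
67 = 2·29 + 9
29 = 3·9 + 2
9 = 4·2 + 1
2 = 2·1 + 0
The gcd is 1. Working backward:
1 = 9 − 4·2
1 = −4·29 + 13·9
1 = 13·67 − 30·29
1 = −30·163 + 73·67
1 = 73·5609 − 2512·163
1 = −2512·33817 + 15145·5609
1 = 15145·140877 − 63092·33817
Thus 33817·(-63092) ≡ 1 (mod 140877); reducing, -63092 mod 140877 = 77785.

77785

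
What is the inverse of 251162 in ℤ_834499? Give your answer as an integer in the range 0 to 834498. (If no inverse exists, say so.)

115369

Apply the Euclidean algorithm to 834499 and 251162:
834499 = 3·251162 + 81013
251162 = 3·81013 + 8123
81013 = 9·8123 + 7906
8123 = 1·7906 + 217
7906 = 36·217 + 94
217 = 2·94 + 29
94 = 3·29 + 7
29 = 4·7 + 1
7 = 7·1 + 0
Since gcd(251162, 834499) = 1, back-substitute to write 1 as a combination:
1 = 29 − 4·7
1 = −4·94 + 13·29
1 = 13·217 − 30·94
1 = −30·7906 + 1093·217
1 = 1093·8123 − 1123·7906
1 = −1123·81013 + 11200·8123
1 = 11200·251162 − 34723·81013
1 = −34723·834499 + 115369·251162
So 251162·115369 ≡ 1 (mod 834499).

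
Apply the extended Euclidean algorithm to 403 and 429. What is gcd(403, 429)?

13

Euclidean algorithm:
429 = 1×403 + 26
403 = 15×26 + 13
26 = 2×13 + 0
gcd(403, 429) = 13.
Working backward:
13 = 403 − 15·26
13 = −15·429 + 16·403
So 13 = (-15)·429 + (16)·403.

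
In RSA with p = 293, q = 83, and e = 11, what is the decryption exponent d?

8707

φ(n) = (p−1)(q−1) = 292·82 = 23944.
Need d with 11·d ≡ 1 (mod 23944). Apply the extended Euclidean algorithm:
23944 = 2176*11 + 8
11 = 1*8 + 3
8 = 2*3 + 2
3 = 1*2 + 1
2 = 2*1 + 0
Back-substitute:
1 = 3 − 2
1 = −8 + 3·3
1 = 3·11 − 4·8
1 = −4·23944 + 8707·11
So 11·8707 ≡ 1 (mod 23944), hence d = 8707.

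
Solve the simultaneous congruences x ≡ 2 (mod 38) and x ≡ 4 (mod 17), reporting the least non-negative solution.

Write x = 2 + 38·k. Then 38·k ≡ 4 − 2 ≡ 2 (mod 17).
Need 38⁻¹ mod 17. Extended Euclid on (17, 4):
17 = 4*4 + 1
4 = 4*1 + 0
Back-substitute:
1 = 17 − 4·4
38⁻¹ ≡ 13 (mod 17), so k ≡ 13·2 ≡ 9 (mod 17).
x = 2 + 38·9 = 344.

344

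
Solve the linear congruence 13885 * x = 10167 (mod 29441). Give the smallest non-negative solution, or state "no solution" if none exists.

8022

First find gcd(13885, 29441):
29441 = 2·13885 + 1671
13885 = 8·1671 + 517
1671 = 3·517 + 120
517 = 4·120 + 37
120 = 3·37 + 9
37 = 4·9 + 1
9 = 9·1 + 0
gcd = 1, so a unique solution mod 29441 exists.
Back-substitute for the Bézout coefficients:
1 = 37 − 4·9
1 = −4·120 + 13·37
1 = 13·517 − 56·120
1 = −56·1671 + 181·517
1 = 181·13885 − 1504·1671
1 = −1504·29441 + 3189·13885
So 13885·(3189) ≡ 1 (mod 29441), giving 13885⁻¹ ≡ 3189.
x ≡ 13885⁻¹·10167 ≡ 3189·10167 ≡ 8022 (mod 29441).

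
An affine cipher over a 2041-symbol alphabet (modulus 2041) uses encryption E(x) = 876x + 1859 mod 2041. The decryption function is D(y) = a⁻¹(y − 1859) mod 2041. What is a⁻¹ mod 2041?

1815

Run Euclid on (2041, 876):
2041 = 2*876 + 289
876 = 3*289 + 9
289 = 32*9 + 1
9 = 9*1 + 0
The gcd is 1. Working backward:
1 = 289 − 32·9
1 = −32·876 + 97·289
1 = 97·2041 − 226·876
Hence 876⁻¹ ≡ -226 ≡ 1815 (mod 2041).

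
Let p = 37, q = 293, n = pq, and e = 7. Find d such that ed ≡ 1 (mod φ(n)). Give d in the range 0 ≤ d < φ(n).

6007

φ(n) = (p−1)(q−1) = 36·292 = 10512.
Need d with 7·d ≡ 1 (mod 10512). Apply the extended Euclidean algorithm:
10512 = 1501×7 + 5
7 = 1×5 + 2
5 = 2×2 + 1
2 = 2×1 + 0
Back-substitute:
1 = 5 − 2·2
1 = −2·7 + 3·5
1 = 3·10512 − 4505·7
So 7·(-4505) ≡ 1 (mod 10512), hence d ≡ -4505 ≡ 6007 (mod 10512).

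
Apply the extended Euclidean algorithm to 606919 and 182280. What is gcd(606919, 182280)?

1

Repeated division:
606919 = 3*182280 + 60079
182280 = 3*60079 + 2043
60079 = 29*2043 + 832
2043 = 2*832 + 379
832 = 2*379 + 74
379 = 5*74 + 9
74 = 8*9 + 2
9 = 4*2 + 1
2 = 2*1 + 0
gcd(606919, 182280) = 1.
Working backward:
1 = 9 − 4·2
1 = −4·74 + 33·9
1 = 33·379 − 169·74
1 = −169·832 + 371·379
1 = 371·2043 − 911·832
1 = −911·60079 + 26790·2043
1 = 26790·182280 − 81281·60079
1 = −81281·606919 + 270633·182280
So 1 = (-81281)·606919 + (270633)·182280.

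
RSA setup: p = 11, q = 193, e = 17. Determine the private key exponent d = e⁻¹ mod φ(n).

113

φ(n) = (p−1)(q−1) = 10·192 = 1920.
Need d with 17·d ≡ 1 (mod 1920). Apply the extended Euclidean algorithm:
1920 = 112·17 + 16
17 = 1·16 + 1
16 = 16·1 + 0
Back-substitute:
1 = 17 − 16
1 = −1920 + 113·17
So 17·113 ≡ 1 (mod 1920), hence d = 113.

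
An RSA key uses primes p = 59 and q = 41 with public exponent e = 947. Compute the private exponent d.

φ(n) = (p−1)(q−1) = 58·40 = 2320.
Need d with 947·d ≡ 1 (mod 2320). Apply the extended Euclidean algorithm:
2320 = 2*947 + 426
947 = 2*426 + 95
426 = 4*95 + 46
95 = 2*46 + 3
46 = 15*3 + 1
3 = 3*1 + 0
Back-substitute:
1 = 46 − 15·3
1 = −15·95 + 31·46
1 = 31·426 − 139·95
1 = −139·947 + 309·426
1 = 309·2320 − 757·947
So 947·(-757) ≡ 1 (mod 2320), hence d ≡ -757 ≡ 1563 (mod 2320).

1563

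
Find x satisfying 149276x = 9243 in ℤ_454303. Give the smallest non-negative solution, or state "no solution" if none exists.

304712

First find gcd(149276, 454303):
454303 = 3×149276 + 6475
149276 = 23×6475 + 351
6475 = 18×351 + 157
351 = 2×157 + 37
157 = 4×37 + 9
37 = 4×9 + 1
9 = 9×1 + 0
gcd = 1, so a unique solution mod 454303 exists.
Back-substitute for the Bézout coefficients:
1 = 37 − 4·9
1 = −4·157 + 17·37
1 = 17·351 − 38·157
1 = −38·6475 + 701·351
1 = 701·149276 − 16161·6475
1 = −16161·454303 + 49184·149276
So 149276·(49184) ≡ 1 (mod 454303), giving 149276⁻¹ ≡ 49184.
x ≡ 149276⁻¹·9243 ≡ 49184·9243 ≡ 304712 (mod 454303).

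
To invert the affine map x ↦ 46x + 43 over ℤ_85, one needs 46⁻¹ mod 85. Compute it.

Run Euclid on (85, 46):
85 = 1*46 + 39
46 = 1*39 + 7
39 = 5*7 + 4
7 = 1*4 + 3
4 = 1*3 + 1
3 = 3*1 + 0
gcd = 1, so the inverse exists. Back-substitute:
1 = 4 − 3
1 = −7 + 2·4
1 = 2·39 − 11·7
1 = −11·46 + 13·39
1 = 13·85 − 24·46
Thus 46·(-24) ≡ 1 (mod 85); reducing, -24 mod 85 = 61.

61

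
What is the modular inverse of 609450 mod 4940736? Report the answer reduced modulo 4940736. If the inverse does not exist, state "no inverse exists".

Euclidean algorithm on 4940736, 609450:
4940736 = 8·609450 + 65136
609450 = 9·65136 + 23226
65136 = 2·23226 + 18684
23226 = 1·18684 + 4542
18684 = 4·4542 + 516
4542 = 8·516 + 414
516 = 1·414 + 102
414 = 4·102 + 6
102 = 17·6 + 0
The gcd is 6, not 1, hence no inverse exists.

no inverse exists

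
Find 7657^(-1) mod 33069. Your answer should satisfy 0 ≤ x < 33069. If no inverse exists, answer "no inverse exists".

10594

Extended Euclidean algorithm:
33069 = 4×7657 + 2441
7657 = 3×2441 + 334
2441 = 7×334 + 103
334 = 3×103 + 25
103 = 4×25 + 3
25 = 8×3 + 1
3 = 3×1 + 0
The gcd is 1. Working backward:
1 = 25 − 8·3
1 = −8·103 + 33·25
1 = 33·334 − 107·103
1 = −107·2441 + 782·334
1 = 782·7657 − 2453·2441
1 = −2453·33069 + 10594·7657
So 7657·10594 ≡ 1 (mod 33069).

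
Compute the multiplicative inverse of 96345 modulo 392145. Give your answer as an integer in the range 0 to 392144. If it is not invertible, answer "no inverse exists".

no inverse exists

Compute gcd(96345, 392145):
392145 = 4·96345 + 6765
96345 = 14·6765 + 1635
6765 = 4·1635 + 225
1635 = 7·225 + 60
225 = 3·60 + 45
60 = 1·45 + 15
45 = 3·15 + 0
The gcd is 15, not 1, hence no inverse exists.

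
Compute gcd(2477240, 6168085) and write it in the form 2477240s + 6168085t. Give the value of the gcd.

5

Repeated division:
6168085 = 2×2477240 + 1213605
2477240 = 2×1213605 + 50030
1213605 = 24×50030 + 12885
50030 = 3×12885 + 11375
12885 = 1×11375 + 1510
11375 = 7×1510 + 805
1510 = 1×805 + 705
805 = 1×705 + 100
705 = 7×100 + 5
100 = 20×5 + 0
gcd(2477240, 6168085) = 5.
Back-substituting:
5 = 705 − 7·100
5 = −7·805 + 8·705
5 = 8·1510 − 15·805
5 = −15·11375 + 113·1510
5 = 113·12885 − 128·11375
5 = −128·50030 + 497·12885
5 = 497·1213605 − 12056·50030
5 = −12056·2477240 + 24609·1213605
5 = 24609·6168085 − 61274·2477240
So 5 = (24609)·6168085 + (-61274)·2477240.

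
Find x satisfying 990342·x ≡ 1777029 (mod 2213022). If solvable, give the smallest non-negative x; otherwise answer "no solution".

no solution

gcd(990342, 2213022):
2213022 = 2×990342 + 232338
990342 = 4×232338 + 60990
232338 = 3×60990 + 49368
60990 = 1×49368 + 11622
49368 = 4×11622 + 2880
11622 = 4×2880 + 102
2880 = 28×102 + 24
102 = 4×24 + 6
24 = 4×6 + 0
gcd = 6, but 6 ∤ 1777029, so the congruence has no solution.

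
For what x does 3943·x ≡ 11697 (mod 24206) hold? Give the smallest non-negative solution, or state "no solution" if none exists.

17143

First find gcd(3943, 24206):
24206 = 6*3943 + 548
3943 = 7*548 + 107
548 = 5*107 + 13
107 = 8*13 + 3
13 = 4*3 + 1
3 = 3*1 + 0
gcd = 1, so a unique solution mod 24206 exists.
Back-substitute for the Bézout coefficients:
1 = 13 − 4·3
1 = −4·107 + 33·13
1 = 33·548 − 169·107
1 = −169·3943 + 1216·548
1 = 1216·24206 − 7465·3943
So 3943·(-7465) ≡ 1 (mod 24206), giving 3943⁻¹ ≡ 16741.
x ≡ 3943⁻¹·11697 ≡ 16741·11697 ≡ 17143 (mod 24206).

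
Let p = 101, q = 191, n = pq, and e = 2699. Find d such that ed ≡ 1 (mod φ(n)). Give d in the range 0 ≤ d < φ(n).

φ(n) = (p−1)(q−1) = 100·190 = 19000.
Need d with 2699·d ≡ 1 (mod 19000). Apply the extended Euclidean algorithm:
19000 = 7·2699 + 107
2699 = 25·107 + 24
107 = 4·24 + 11
24 = 2·11 + 2
11 = 5·2 + 1
2 = 2·1 + 0
Back-substitute:
1 = 11 − 5·2
1 = −5·24 + 11·11
1 = 11·107 − 49·24
1 = −49·2699 + 1236·107
1 = 1236·19000 − 8701·2699
So 2699·(-8701) ≡ 1 (mod 19000), hence d ≡ -8701 ≡ 10299 (mod 19000).

10299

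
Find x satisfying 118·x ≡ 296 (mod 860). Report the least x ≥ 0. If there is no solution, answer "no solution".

First find gcd(118, 860):
860 = 7·118 + 34
118 = 3·34 + 16
34 = 2·16 + 2
16 = 8·2 + 0
gcd = 2 and 2 | 296, so solutions exist. Divide through by 2: 59x ≡ 148 (mod 430).
Now find 59⁻¹ mod 430:
430 = 7*59 + 17
59 = 3*17 + 8
17 = 2*8 + 1
8 = 8*1 + 0
Back-substitute:
1 = 17 − 2·8
1 = −2·59 + 7·17
1 = 7·430 − 51·59
So 59·(-51) ≡ 1 (mod 430), i.e. 59⁻¹ ≡ 379.
Then x ≡ 379·148 ≡ 192 (mod 430); the smallest non-negative solution is x = 192.

192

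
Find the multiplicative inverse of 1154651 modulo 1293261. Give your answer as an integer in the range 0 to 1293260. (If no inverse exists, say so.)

Extended Euclidean algorithm:
1293261 = 1*1154651 + 138610
1154651 = 8*138610 + 45771
138610 = 3*45771 + 1297
45771 = 35*1297 + 376
1297 = 3*376 + 169
376 = 2*169 + 38
169 = 4*38 + 17
38 = 2*17 + 4
17 = 4*4 + 1
4 = 4*1 + 0
gcd = 1, so the inverse exists. Back-substitute:
1 = 17 − 4·4
1 = −4·38 + 9·17
1 = 9·169 − 40·38
1 = −40·376 + 89·169
1 = 89·1297 − 307·376
1 = −307·45771 + 10834·1297
1 = 10834·138610 − 32809·45771
1 = −32809·1154651 + 273306·138610
1 = 273306·1293261 − 306115·1154651
Thus 1154651·(-306115) ≡ 1 (mod 1293261); reducing, -306115 mod 1293261 = 987146.

987146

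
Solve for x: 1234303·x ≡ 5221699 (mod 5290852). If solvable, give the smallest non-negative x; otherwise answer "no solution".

265845

First find gcd(1234303, 5290852):
5290852 = 4×1234303 + 353640
1234303 = 3×353640 + 173383
353640 = 2×173383 + 6874
173383 = 25×6874 + 1533
6874 = 4×1533 + 742
1533 = 2×742 + 49
742 = 15×49 + 7
49 = 7×7 + 0
gcd = 7 and 7 | 5221699, so solutions exist. Divide through by 7: 176329x ≡ 745957 (mod 755836).
Now find 176329⁻¹ mod 755836:
755836 = 4·176329 + 50520
176329 = 3·50520 + 24769
50520 = 2·24769 + 982
24769 = 25·982 + 219
982 = 4·219 + 106
219 = 2·106 + 7
106 = 15·7 + 1
7 = 7·1 + 0
Back-substitute:
1 = 106 − 15·7
1 = −15·219 + 31·106
1 = 31·982 − 139·219
1 = −139·24769 + 3506·982
1 = 3506·50520 − 7151·24769
1 = −7151·176329 + 24959·50520
1 = 24959·755836 − 106987·176329
So 176329·(-106987) ≡ 1 (mod 755836), i.e. 176329⁻¹ ≡ 648849.
Then x ≡ 648849·745957 ≡ 265845 (mod 755836); the smallest non-negative solution is x = 265845.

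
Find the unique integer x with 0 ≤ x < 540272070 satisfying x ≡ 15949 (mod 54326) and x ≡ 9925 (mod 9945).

397193335

Write x = 15949 + 54326·k. Then 54326·k ≡ 9925 − 15949 ≡ 3921 (mod 9945).
Need 54326⁻¹ mod 9945. Extended Euclid on (9945, 4601):
9945 = 2*4601 + 743
4601 = 6*743 + 143
743 = 5*143 + 28
143 = 5*28 + 3
28 = 9*3 + 1
3 = 3*1 + 0
Back-substitute:
1 = 28 − 9·3
1 = −9·143 + 46·28
1 = 46·743 − 239·143
1 = −239·4601 + 1480·743
1 = 1480·9945 − 3199·4601
54326⁻¹ ≡ 6746 (mod 9945), so k ≡ 6746·3921 ≡ 7311 (mod 9945).
x = 15949 + 54326·7311 = 397193335.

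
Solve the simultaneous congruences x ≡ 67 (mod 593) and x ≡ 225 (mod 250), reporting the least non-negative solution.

122225

Write x = 67 + 593·k. Then 593·k ≡ 225 − 67 ≡ 158 (mod 250).
Need 593⁻¹ mod 250. Extended Euclid on (250, 93):
250 = 2·93 + 64
93 = 1·64 + 29
64 = 2·29 + 6
29 = 4·6 + 5
6 = 1·5 + 1
5 = 5·1 + 0
Back-substitute:
1 = 6 − 5
1 = −29 + 5·6
1 = 5·64 − 11·29
1 = −11·93 + 16·64
1 = 16·250 − 43·93
593⁻¹ ≡ 207 (mod 250), so k ≡ 207·158 ≡ 206 (mod 250).
x = 67 + 593·206 = 122225.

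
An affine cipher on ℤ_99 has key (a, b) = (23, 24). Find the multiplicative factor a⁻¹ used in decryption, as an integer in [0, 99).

Extended Euclidean algorithm:
99 = 4×23 + 7
23 = 3×7 + 2
7 = 3×2 + 1
2 = 2×1 + 0
gcd = 1, so the inverse exists. Back-substitute:
1 = 7 − 3·2
1 = −3·23 + 10·7
1 = 10·99 − 43·23
Hence 23⁻¹ ≡ -43 ≡ 56 (mod 99).

56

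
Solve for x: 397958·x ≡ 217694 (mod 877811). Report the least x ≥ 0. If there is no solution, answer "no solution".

gcd(397958, 877811):
877811 = 2×397958 + 81895
397958 = 4×81895 + 70378
81895 = 1×70378 + 11517
70378 = 6×11517 + 1276
11517 = 9×1276 + 33
1276 = 38×33 + 22
33 = 1×22 + 11
22 = 2×11 + 0
gcd = 11, but 11 ∤ 217694, so the congruence has no solution.

no solution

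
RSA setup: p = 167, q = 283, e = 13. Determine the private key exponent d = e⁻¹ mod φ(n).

3601

φ(n) = (p−1)(q−1) = 166·282 = 46812.
Need d with 13·d ≡ 1 (mod 46812). Apply the extended Euclidean algorithm:
46812 = 3600*13 + 12
13 = 1*12 + 1
12 = 12*1 + 0
Back-substitute:
1 = 13 − 12
1 = −46812 + 3601·13
So 13·3601 ≡ 1 (mod 46812), hence d = 3601.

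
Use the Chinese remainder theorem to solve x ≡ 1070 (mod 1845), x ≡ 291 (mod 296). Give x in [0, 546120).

Write x = 1070 + 1845·k. Then 1845·k ≡ 291 − 1070 ≡ 109 (mod 296).
Need 1845⁻¹ mod 296. Extended Euclid on (296, 69):
296 = 4*69 + 20
69 = 3*20 + 9
20 = 2*9 + 2
9 = 4*2 + 1
2 = 2*1 + 0
Back-substitute:
1 = 9 − 4·2
1 = −4·20 + 9·9
1 = 9·69 − 31·20
1 = −31·296 + 133·69
1845⁻¹ ≡ 133 (mod 296), so k ≡ 133·109 ≡ 289 (mod 296).
x = 1070 + 1845·289 = 534275.

534275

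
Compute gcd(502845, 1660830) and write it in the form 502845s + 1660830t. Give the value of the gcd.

Repeated division:
1660830 = 3×502845 + 152295
502845 = 3×152295 + 45960
152295 = 3×45960 + 14415
45960 = 3×14415 + 2715
14415 = 5×2715 + 840
2715 = 3×840 + 195
840 = 4×195 + 60
195 = 3×60 + 15
60 = 4×15 + 0
gcd(502845, 1660830) = 15.
Working backward:
15 = 195 − 3·60
15 = −3·840 + 13·195
15 = 13·2715 − 42·840
15 = −42·14415 + 223·2715
15 = 223·45960 − 711·14415
15 = −711·152295 + 2356·45960
15 = 2356·502845 − 7779·152295
15 = −7779·1660830 + 25693·502845
So 15 = (-7779)·1660830 + (25693)·502845.

15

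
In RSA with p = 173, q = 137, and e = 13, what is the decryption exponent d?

8997

φ(n) = (p−1)(q−1) = 172·136 = 23392.
Need d with 13·d ≡ 1 (mod 23392). Apply the extended Euclidean algorithm:
23392 = 1799·13 + 5
13 = 2·5 + 3
5 = 1·3 + 2
3 = 1·2 + 1
2 = 2·1 + 0
Back-substitute:
1 = 3 − 2
1 = −5 + 2·3
1 = 2·13 − 5·5
1 = −5·23392 + 8997·13
So 13·8997 ≡ 1 (mod 23392), hence d = 8997.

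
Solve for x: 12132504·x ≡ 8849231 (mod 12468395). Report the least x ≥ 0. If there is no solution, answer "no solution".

First find gcd(12132504, 12468395):
12468395 = 1×12132504 + 335891
12132504 = 36×335891 + 40428
335891 = 8×40428 + 12467
40428 = 3×12467 + 3027
12467 = 4×3027 + 359
3027 = 8×359 + 155
359 = 2×155 + 49
155 = 3×49 + 8
49 = 6×8 + 1
8 = 8×1 + 0
gcd = 1, so a unique solution mod 12468395 exists.
Back-substitute for the Bézout coefficients:
1 = 49 − 6·8
1 = −6·155 + 19·49
1 = 19·359 − 44·155
1 = −44·3027 + 371·359
1 = 371·12467 − 1528·3027
1 = −1528·40428 + 4955·12467
1 = 4955·335891 − 41168·40428
1 = −41168·12132504 + 1487003·335891
1 = 1487003·12468395 − 1528171·12132504
So 12132504·(-1528171) ≡ 1 (mod 12468395), giving 12132504⁻¹ ≡ 10940224.
x ≡ 12132504⁻¹·8849231 ≡ 10940224·8849231 ≡ 8220129 (mod 12468395).

8220129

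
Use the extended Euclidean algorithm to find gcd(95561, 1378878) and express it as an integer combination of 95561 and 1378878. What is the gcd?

1

Repeated division:
1378878 = 14×95561 + 41024
95561 = 2×41024 + 13513
41024 = 3×13513 + 485
13513 = 27×485 + 418
485 = 1×418 + 67
418 = 6×67 + 16
67 = 4×16 + 3
16 = 5×3 + 1
3 = 3×1 + 0
gcd(95561, 1378878) = 1.
Back-substituting:
1 = 16 − 5·3
1 = −5·67 + 21·16
1 = 21·418 − 131·67
1 = −131·485 + 152·418
1 = 152·13513 − 4235·485
1 = −4235·41024 + 12857·13513
1 = 12857·95561 − 29949·41024
1 = −29949·1378878 + 432143·95561
So 1 = (-29949)·1378878 + (432143)·95561.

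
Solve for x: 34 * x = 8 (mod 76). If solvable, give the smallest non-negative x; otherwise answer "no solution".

First find gcd(34, 76):
76 = 2×34 + 8
34 = 4×8 + 2
8 = 4×2 + 0
gcd = 2 and 2 | 8, so solutions exist. Divide through by 2: 17x ≡ 4 (mod 38).
Now find 17⁻¹ mod 38:
38 = 2·17 + 4
17 = 4·4 + 1
4 = 4·1 + 0
Back-substitute:
1 = 17 − 4·4
1 = −4·38 + 9·17
So 17⁻¹ ≡ 9 (mod 38).
Then x ≡ 9·4 ≡ 36 (mod 38); the smallest non-negative solution is x = 36.

36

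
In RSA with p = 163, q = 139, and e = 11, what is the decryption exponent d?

16259

φ(n) = (p−1)(q−1) = 162·138 = 22356.
Need d with 11·d ≡ 1 (mod 22356). Apply the extended Euclidean algorithm:
22356 = 2032*11 + 4
11 = 2*4 + 3
4 = 1*3 + 1
3 = 3*1 + 0
Back-substitute:
1 = 4 − 3
1 = −11 + 3·4
1 = 3·22356 − 6097·11
So 11·(-6097) ≡ 1 (mod 22356), hence d ≡ -6097 ≡ 16259 (mod 22356).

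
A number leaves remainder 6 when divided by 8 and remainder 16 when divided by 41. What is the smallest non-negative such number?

Write x = 6 + 8·k. Then 8·k ≡ 16 − 6 ≡ 10 (mod 41).
Need 8⁻¹ mod 41. Extended Euclid on (41, 8):
41 = 5*8 + 1
8 = 8*1 + 0
Back-substitute:
1 = 41 − 5·8
8⁻¹ ≡ 36 (mod 41), so k ≡ 36·10 ≡ 32 (mod 41).
x = 6 + 8·32 = 262.

262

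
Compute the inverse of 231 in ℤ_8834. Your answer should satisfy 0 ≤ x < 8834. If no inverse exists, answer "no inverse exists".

Compute gcd(231, 8834):
8834 = 38×231 + 56
231 = 4×56 + 7
56 = 8×7 + 0
gcd(231, 8834) = 7 ≠ 1, so 231 has no multiplicative inverse modulo 8834.

no inverse exists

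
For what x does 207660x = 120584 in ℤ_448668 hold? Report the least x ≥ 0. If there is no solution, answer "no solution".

gcd(207660, 448668):
448668 = 2*207660 + 33348
207660 = 6*33348 + 7572
33348 = 4*7572 + 3060
7572 = 2*3060 + 1452
3060 = 2*1452 + 156
1452 = 9*156 + 48
156 = 3*48 + 12
48 = 4*12 + 0
gcd = 12, but 12 ∤ 120584, so the congruence has no solution.

no solution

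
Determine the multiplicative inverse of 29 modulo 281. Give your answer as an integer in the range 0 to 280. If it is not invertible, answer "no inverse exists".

gcd(281, 29) by repeated division:
281 = 9×29 + 20
29 = 1×20 + 9
20 = 2×9 + 2
9 = 4×2 + 1
2 = 2×1 + 0
gcd = 1, so the inverse exists. Back-substitute:
1 = 9 − 4·2
1 = −4·20 + 9·9
1 = 9·29 − 13·20
1 = −13·281 + 126·29
So 29·126 ≡ 1 (mod 281).

126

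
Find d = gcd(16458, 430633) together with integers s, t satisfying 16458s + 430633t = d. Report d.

1

Euclidean algorithm:
430633 = 26·16458 + 2725
16458 = 6·2725 + 108
2725 = 25·108 + 25
108 = 4·25 + 8
25 = 3·8 + 1
8 = 8·1 + 0
gcd(16458, 430633) = 1.
Back-substituting:
1 = 25 − 3·8
1 = −3·108 + 13·25
1 = 13·2725 − 328·108
1 = −328·16458 + 1981·2725
1 = 1981·430633 − 51834·16458
So 1 = (1981)·430633 + (-51834)·16458.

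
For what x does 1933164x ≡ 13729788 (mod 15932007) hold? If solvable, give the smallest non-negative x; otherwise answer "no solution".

First find gcd(1933164, 15932007):
15932007 = 8×1933164 + 466695
1933164 = 4×466695 + 66384
466695 = 7×66384 + 2007
66384 = 33×2007 + 153
2007 = 13×153 + 18
153 = 8×18 + 9
18 = 2×9 + 0
gcd = 9 and 9 | 13729788, so solutions exist. Divide through by 9: 214796x ≡ 1525532 (mod 1770223).
Now find 214796⁻¹ mod 1770223:
1770223 = 8·214796 + 51855
214796 = 4·51855 + 7376
51855 = 7·7376 + 223
7376 = 33·223 + 17
223 = 13·17 + 2
17 = 8·2 + 1
2 = 2·1 + 0
Back-substitute:
1 = 17 − 8·2
1 = −8·223 + 105·17
1 = 105·7376 − 3473·223
1 = −3473·51855 + 24416·7376
1 = 24416·214796 − 101137·51855
1 = −101137·1770223 + 833512·214796
So 214796⁻¹ ≡ 833512 (mod 1770223).
Then x ≡ 833512·1525532 ≡ 1587930 (mod 1770223); the smallest non-negative solution is x = 1587930.

1587930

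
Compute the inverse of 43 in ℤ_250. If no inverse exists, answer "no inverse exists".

157

Run Euclid on (250, 43):
250 = 5·43 + 35
43 = 1·35 + 8
35 = 4·8 + 3
8 = 2·3 + 2
3 = 1·2 + 1
2 = 2·1 + 0
gcd = 1, so the inverse exists. Back-substitute:
1 = 3 − 2
1 = −8 + 3·3
1 = 3·35 − 13·8
1 = −13·43 + 16·35
1 = 16·250 − 93·43
So 43·(-93) ≡ 1 (mod 250), and -93 ≡ 157 (mod 250).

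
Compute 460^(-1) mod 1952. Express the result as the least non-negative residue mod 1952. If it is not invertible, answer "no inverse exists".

no inverse exists

Euclidean algorithm on 1952, 460:
1952 = 4*460 + 112
460 = 4*112 + 12
112 = 9*12 + 4
12 = 3*4 + 0
Since gcd = 4 > 1, 460 is not a unit mod 1952.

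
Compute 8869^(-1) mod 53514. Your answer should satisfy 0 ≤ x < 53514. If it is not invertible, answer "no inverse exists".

40849

Apply the Euclidean algorithm to 53514 and 8869:
53514 = 6·8869 + 300
8869 = 29·300 + 169
300 = 1·169 + 131
169 = 1·131 + 38
131 = 3·38 + 17
38 = 2·17 + 4
17 = 4·4 + 1
4 = 4·1 + 0
The gcd is 1. Working backward:
1 = 17 − 4·4
1 = −4·38 + 9·17
1 = 9·131 − 31·38
1 = −31·169 + 40·131
1 = 40·300 − 71·169
1 = −71·8869 + 2099·300
1 = 2099·53514 − 12665·8869
So 8869·(-12665) ≡ 1 (mod 53514), and -12665 ≡ 40849 (mod 53514).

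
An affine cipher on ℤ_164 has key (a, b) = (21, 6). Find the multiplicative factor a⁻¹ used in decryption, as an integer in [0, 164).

125

Extended Euclidean algorithm:
164 = 7·21 + 17
21 = 1·17 + 4
17 = 4·4 + 1
4 = 4·1 + 0
gcd = 1, so the inverse exists. Back-substitute:
1 = 17 − 4·4
1 = −4·21 + 5·17
1 = 5·164 − 39·21
Thus 21·(-39) ≡ 1 (mod 164); reducing, -39 mod 164 = 125.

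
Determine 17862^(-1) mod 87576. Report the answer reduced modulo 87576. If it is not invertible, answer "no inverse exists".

Euclidean algorithm on 87576, 17862:
87576 = 4*17862 + 16128
17862 = 1*16128 + 1734
16128 = 9*1734 + 522
1734 = 3*522 + 168
522 = 3*168 + 18
168 = 9*18 + 6
18 = 3*6 + 0
gcd(17862, 87576) = 6 ≠ 1, so 17862 has no multiplicative inverse modulo 87576.

no inverse exists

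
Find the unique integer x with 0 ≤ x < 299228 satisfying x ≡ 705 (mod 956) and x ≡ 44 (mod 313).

Write x = 705 + 956·k. Then 956·k ≡ 44 − 705 ≡ 278 (mod 313).
Need 956⁻¹ mod 313. Extended Euclid on (313, 17):
313 = 18*17 + 7
17 = 2*7 + 3
7 = 2*3 + 1
3 = 3*1 + 0
Back-substitute:
1 = 7 − 2·3
1 = −2·17 + 5·7
1 = 5·313 − 92·17
956⁻¹ ≡ 221 (mod 313), so k ≡ 221·278 ≡ 90 (mod 313).
x = 705 + 956·90 = 86745.

86745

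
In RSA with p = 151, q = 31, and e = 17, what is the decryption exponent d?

φ(n) = (p−1)(q−1) = 150·30 = 4500.
Need d with 17·d ≡ 1 (mod 4500). Apply the extended Euclidean algorithm:
4500 = 264×17 + 12
17 = 1×12 + 5
12 = 2×5 + 2
5 = 2×2 + 1
2 = 2×1 + 0
Back-substitute:
1 = 5 − 2·2
1 = −2·12 + 5·5
1 = 5·17 − 7·12
1 = −7·4500 + 1853·17
So 17·1853 ≡ 1 (mod 4500), hence d = 1853.

1853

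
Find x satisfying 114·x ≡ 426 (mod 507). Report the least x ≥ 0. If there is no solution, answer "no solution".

66

First find gcd(114, 507):
507 = 4×114 + 51
114 = 2×51 + 12
51 = 4×12 + 3
12 = 4×3 + 0
gcd = 3 and 3 | 426, so solutions exist. Divide through by 3: 38x ≡ 142 (mod 169).
Now find 38⁻¹ mod 169:
169 = 4*38 + 17
38 = 2*17 + 4
17 = 4*4 + 1
4 = 4*1 + 0
Back-substitute:
1 = 17 − 4·4
1 = −4·38 + 9·17
1 = 9·169 − 40·38
So 38·(-40) ≡ 1 (mod 169), i.e. 38⁻¹ ≡ 129.
Then x ≡ 129·142 ≡ 66 (mod 169); the smallest non-negative solution is x = 66.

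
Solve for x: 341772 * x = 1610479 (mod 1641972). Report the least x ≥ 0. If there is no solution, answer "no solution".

no solution

gcd(341772, 1641972):
1641972 = 4·341772 + 274884
341772 = 1·274884 + 66888
274884 = 4·66888 + 7332
66888 = 9·7332 + 900
7332 = 8·900 + 132
900 = 6·132 + 108
132 = 1·108 + 24
108 = 4·24 + 12
24 = 2·12 + 0
gcd = 12, but 12 ∤ 1610479, so the congruence has no solution.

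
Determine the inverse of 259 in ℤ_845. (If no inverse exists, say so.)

584

gcd(845, 259) by repeated division:
845 = 3×259 + 68
259 = 3×68 + 55
68 = 1×55 + 13
55 = 4×13 + 3
13 = 4×3 + 1
3 = 3×1 + 0
gcd = 1, so the inverse exists. Back-substitute:
1 = 13 − 4·3
1 = −4·55 + 17·13
1 = 17·68 − 21·55
1 = −21·259 + 80·68
1 = 80·845 − 261·259
Hence 259⁻¹ ≡ -261 ≡ 584 (mod 845).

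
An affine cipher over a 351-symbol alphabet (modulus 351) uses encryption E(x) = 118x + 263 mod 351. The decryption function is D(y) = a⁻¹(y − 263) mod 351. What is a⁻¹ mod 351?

Apply the Euclidean algorithm to 351 and 118:
351 = 2*118 + 115
118 = 1*115 + 3
115 = 38*3 + 1
3 = 3*1 + 0
gcd = 1, so the inverse exists. Back-substitute:
1 = 115 − 38·3
1 = −38·118 + 39·115
1 = 39·351 − 116·118
So 118·(-116) ≡ 1 (mod 351), and -116 ≡ 235 (mod 351).

235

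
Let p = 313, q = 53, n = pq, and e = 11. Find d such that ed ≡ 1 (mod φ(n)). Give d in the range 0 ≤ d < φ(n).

φ(n) = (p−1)(q−1) = 312·52 = 16224.
Need d with 11·d ≡ 1 (mod 16224). Apply the extended Euclidean algorithm:
16224 = 1474·11 + 10
11 = 1·10 + 1
10 = 10·1 + 0
Back-substitute:
1 = 11 − 10
1 = −16224 + 1475·11
So 11·1475 ≡ 1 (mod 16224), hence d = 1475.

1475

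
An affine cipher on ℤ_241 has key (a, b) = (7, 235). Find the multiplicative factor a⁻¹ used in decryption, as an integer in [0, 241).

69

Run Euclid on (241, 7):
241 = 34·7 + 3
7 = 2·3 + 1
3 = 3·1 + 0
The gcd is 1. Working backward:
1 = 7 − 2·3
1 = −2·241 + 69·7
So 7·69 ≡ 1 (mod 241).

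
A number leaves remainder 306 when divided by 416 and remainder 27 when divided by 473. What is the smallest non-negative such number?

Write x = 306 + 416·k. Then 416·k ≡ 27 − 306 ≡ 194 (mod 473).
Need 416⁻¹ mod 473. Extended Euclid on (473, 416):
473 = 1×416 + 57
416 = 7×57 + 17
57 = 3×17 + 6
17 = 2×6 + 5
6 = 1×5 + 1
5 = 5×1 + 0
Back-substitute:
1 = 6 − 5
1 = −17 + 3·6
1 = 3·57 − 10·17
1 = −10·416 + 73·57
1 = 73·473 − 83·416
416⁻¹ ≡ 390 (mod 473), so k ≡ 390·194 ≡ 453 (mod 473).
x = 306 + 416·453 = 188754.

188754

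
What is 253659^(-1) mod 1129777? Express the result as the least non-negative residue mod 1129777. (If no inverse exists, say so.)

30447

gcd(1129777, 253659) by repeated division:
1129777 = 4*253659 + 115141
253659 = 2*115141 + 23377
115141 = 4*23377 + 21633
23377 = 1*21633 + 1744
21633 = 12*1744 + 705
1744 = 2*705 + 334
705 = 2*334 + 37
334 = 9*37 + 1
37 = 37*1 + 0
Since gcd(253659, 1129777) = 1, back-substitute to write 1 as a combination:
1 = 334 − 9·37
1 = −9·705 + 19·334
1 = 19·1744 − 47·705
1 = −47·21633 + 583·1744
1 = 583·23377 − 630·21633
1 = −630·115141 + 3103·23377
1 = 3103·253659 − 6836·115141
1 = −6836·1129777 + 30447·253659
So 253659·30447 ≡ 1 (mod 1129777).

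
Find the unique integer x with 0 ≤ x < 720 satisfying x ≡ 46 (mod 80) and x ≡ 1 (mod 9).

Write x = 46 + 80·k. Then 80·k ≡ 1 − 46 ≡ 0 (mod 9).
Need 80⁻¹ mod 9. Extended Euclid on (9, 8):
9 = 1·8 + 1
8 = 8·1 + 0
Back-substitute:
1 = 9 − 8
80⁻¹ ≡ 8 (mod 9), so k ≡ 8·0 ≡ 0 (mod 9).
x = 46 + 80·0 = 46.

46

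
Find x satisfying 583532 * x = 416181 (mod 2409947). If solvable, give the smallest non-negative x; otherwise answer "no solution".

386649

First find gcd(583532, 2409947):
2409947 = 4*583532 + 75819
583532 = 7*75819 + 52799
75819 = 1*52799 + 23020
52799 = 2*23020 + 6759
23020 = 3*6759 + 2743
6759 = 2*2743 + 1273
2743 = 2*1273 + 197
1273 = 6*197 + 91
197 = 2*91 + 15
91 = 6*15 + 1
15 = 15*1 + 0
gcd = 1, so a unique solution mod 2409947 exists.
Back-substitute for the Bézout coefficients:
1 = 91 − 6·15
1 = −6·197 + 13·91
1 = 13·1273 − 84·197
1 = −84·2743 + 181·1273
1 = 181·6759 − 446·2743
1 = −446·23020 + 1519·6759
1 = 1519·52799 − 3484·23020
1 = −3484·75819 + 5003·52799
1 = 5003·583532 − 38505·75819
1 = −38505·2409947 + 159023·583532
So 583532·(159023) ≡ 1 (mod 2409947), giving 583532⁻¹ ≡ 159023.
x ≡ 583532⁻¹·416181 ≡ 159023·416181 ≡ 386649 (mod 2409947).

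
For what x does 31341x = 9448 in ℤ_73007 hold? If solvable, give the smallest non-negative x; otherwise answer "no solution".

First find gcd(31341, 73007):
73007 = 2*31341 + 10325
31341 = 3*10325 + 366
10325 = 28*366 + 77
366 = 4*77 + 58
77 = 1*58 + 19
58 = 3*19 + 1
19 = 19*1 + 0
gcd = 1, so a unique solution mod 73007 exists.
Back-substitute for the Bézout coefficients:
1 = 58 − 3·19
1 = −3·77 + 4·58
1 = 4·366 − 19·77
1 = −19·10325 + 536·366
1 = 536·31341 − 1627·10325
1 = −1627·73007 + 3790·31341
So 31341·(3790) ≡ 1 (mod 73007), giving 31341⁻¹ ≡ 3790.
x ≡ 31341⁻¹·9448 ≡ 3790·9448 ≡ 34490 (mod 73007).

34490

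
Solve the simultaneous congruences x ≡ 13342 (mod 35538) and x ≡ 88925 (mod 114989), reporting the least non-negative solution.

Write x = 13342 + 35538·k. Then 35538·k ≡ 88925 − 13342 ≡ 75583 (mod 114989).
Need 35538⁻¹ mod 114989. Extended Euclid on (114989, 35538):
114989 = 3×35538 + 8375
35538 = 4×8375 + 2038
8375 = 4×2038 + 223
2038 = 9×223 + 31
223 = 7×31 + 6
31 = 5×6 + 1
6 = 6×1 + 0
Back-substitute:
1 = 31 − 5·6
1 = −5·223 + 36·31
1 = 36·2038 − 329·223
1 = −329·8375 + 1352·2038
1 = 1352·35538 − 5737·8375
1 = −5737·114989 + 18563·35538
35538⁻¹ ≡ 18563 (mod 114989), so k ≡ 18563·75583 ≡ 66440 (mod 114989).
x = 13342 + 35538·66440 = 2361158062.

2361158062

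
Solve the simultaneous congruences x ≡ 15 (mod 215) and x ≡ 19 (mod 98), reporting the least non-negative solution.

Write x = 15 + 215·k. Then 215·k ≡ 19 − 15 ≡ 4 (mod 98).
Need 215⁻¹ mod 98. Extended Euclid on (98, 19):
98 = 5·19 + 3
19 = 6·3 + 1
3 = 3·1 + 0
Back-substitute:
1 = 19 − 6·3
1 = −6·98 + 31·19
215⁻¹ ≡ 31 (mod 98), so k ≡ 31·4 ≡ 26 (mod 98).
x = 15 + 215·26 = 5605.

5605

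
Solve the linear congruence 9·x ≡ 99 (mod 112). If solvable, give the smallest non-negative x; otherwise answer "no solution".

11

First find gcd(9, 112):
112 = 12*9 + 4
9 = 2*4 + 1
4 = 4*1 + 0
gcd = 1, so a unique solution mod 112 exists.
Back-substitute for the Bézout coefficients:
1 = 9 − 2·4
1 = −2·112 + 25·9
So 9·(25) ≡ 1 (mod 112), giving 9⁻¹ ≡ 25.
x ≡ 9⁻¹·99 ≡ 25·99 ≡ 11 (mod 112).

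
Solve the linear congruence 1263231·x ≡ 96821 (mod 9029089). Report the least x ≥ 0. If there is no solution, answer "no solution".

8813081

First find gcd(1263231, 9029089):
9029089 = 7·1263231 + 186472
1263231 = 6·186472 + 144399
186472 = 1·144399 + 42073
144399 = 3·42073 + 18180
42073 = 2·18180 + 5713
18180 = 3·5713 + 1041
5713 = 5·1041 + 508
1041 = 2·508 + 25
508 = 20·25 + 8
25 = 3·8 + 1
8 = 8·1 + 0
gcd = 1, so a unique solution mod 9029089 exists.
Back-substitute for the Bézout coefficients:
1 = 25 − 3·8
1 = −3·508 + 61·25
1 = 61·1041 − 125·508
1 = −125·5713 + 686·1041
1 = 686·18180 − 2183·5713
1 = −2183·42073 + 5052·18180
1 = 5052·144399 − 17339·42073
1 = −17339·186472 + 22391·144399
1 = 22391·1263231 − 151685·186472
1 = −151685·9029089 + 1084186·1263231
So 1263231·(1084186) ≡ 1 (mod 9029089), giving 1263231⁻¹ ≡ 1084186.
x ≡ 1263231⁻¹·96821 ≡ 1084186·96821 ≡ 8813081 (mod 9029089).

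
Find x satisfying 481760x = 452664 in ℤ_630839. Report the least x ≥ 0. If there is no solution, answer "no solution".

423036

First find gcd(481760, 630839):
630839 = 1*481760 + 149079
481760 = 3*149079 + 34523
149079 = 4*34523 + 10987
34523 = 3*10987 + 1562
10987 = 7*1562 + 53
1562 = 29*53 + 25
53 = 2*25 + 3
25 = 8*3 + 1
3 = 3*1 + 0
gcd = 1, so a unique solution mod 630839 exists.
Back-substitute for the Bézout coefficients:
1 = 25 − 8·3
1 = −8·53 + 17·25
1 = 17·1562 − 501·53
1 = −501·10987 + 3524·1562
1 = 3524·34523 − 11073·10987
1 = −11073·149079 + 47816·34523
1 = 47816·481760 − 154521·149079
1 = −154521·630839 + 202337·481760
So 481760·(202337) ≡ 1 (mod 630839), giving 481760⁻¹ ≡ 202337.
x ≡ 481760⁻¹·452664 ≡ 202337·452664 ≡ 423036 (mod 630839).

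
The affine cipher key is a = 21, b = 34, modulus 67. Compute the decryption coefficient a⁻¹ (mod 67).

Extended Euclidean algorithm:
67 = 3*21 + 4
21 = 5*4 + 1
4 = 4*1 + 0
The gcd is 1. Working backward:
1 = 21 − 5·4
1 = −5·67 + 16·21
So 21·16 ≡ 1 (mod 67).

16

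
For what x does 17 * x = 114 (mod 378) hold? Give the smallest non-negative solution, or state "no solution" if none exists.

First find gcd(17, 378):
378 = 22×17 + 4
17 = 4×4 + 1
4 = 4×1 + 0
gcd = 1, so a unique solution mod 378 exists.
Back-substitute for the Bézout coefficients:
1 = 17 − 4·4
1 = −4·378 + 89·17
So 17·(89) ≡ 1 (mod 378), giving 17⁻¹ ≡ 89.
x ≡ 17⁻¹·114 ≡ 89·114 ≡ 318 (mod 378).

318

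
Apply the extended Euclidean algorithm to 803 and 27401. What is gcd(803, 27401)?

Repeated division:
27401 = 34×803 + 99
803 = 8×99 + 11
99 = 9×11 + 0
gcd(803, 27401) = 11.
Express as a combination:
11 = 803 − 8·99
11 = −8·27401 + 273·803
So 11 = (-8)·27401 + (273)·803.

11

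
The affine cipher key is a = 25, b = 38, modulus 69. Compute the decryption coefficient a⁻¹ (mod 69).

58

Extended Euclidean algorithm:
69 = 2·25 + 19
25 = 1·19 + 6
19 = 3·6 + 1
6 = 6·1 + 0
Since gcd(25, 69) = 1, back-substitute to write 1 as a combination:
1 = 19 − 3·6
1 = −3·25 + 4·19
1 = 4·69 − 11·25
So 25·(-11) ≡ 1 (mod 69), and -11 ≡ 58 (mod 69).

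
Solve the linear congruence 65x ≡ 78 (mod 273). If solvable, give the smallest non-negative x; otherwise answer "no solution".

First find gcd(65, 273):
273 = 4×65 + 13
65 = 5×13 + 0
gcd = 13 and 13 | 78, so solutions exist. Divide through by 13: 5x ≡ 6 (mod 21).
Now find 5⁻¹ mod 21:
21 = 4*5 + 1
5 = 5*1 + 0
Back-substitute:
1 = 21 − 4·5
So 5·(-4) ≡ 1 (mod 21), i.e. 5⁻¹ ≡ 17.
Then x ≡ 17·6 ≡ 18 (mod 21); the smallest non-negative solution is x = 18.

18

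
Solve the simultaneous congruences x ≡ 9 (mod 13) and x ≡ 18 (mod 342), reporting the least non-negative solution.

360

Write x = 9 + 13·k. Then 13·k ≡ 18 − 9 ≡ 9 (mod 342).
Need 13⁻¹ mod 342. Extended Euclid on (342, 13):
342 = 26*13 + 4
13 = 3*4 + 1
4 = 4*1 + 0
Back-substitute:
1 = 13 − 3·4
1 = −3·342 + 79·13
13⁻¹ ≡ 79 (mod 342), so k ≡ 79·9 ≡ 27 (mod 342).
x = 9 + 13·27 = 360.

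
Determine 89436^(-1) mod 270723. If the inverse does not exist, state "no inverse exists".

no inverse exists

Euclidean algorithm on 270723, 89436:
270723 = 3×89436 + 2415
89436 = 37×2415 + 81
2415 = 29×81 + 66
81 = 1×66 + 15
66 = 4×15 + 6
15 = 2×6 + 3
6 = 2×3 + 0
gcd(89436, 270723) = 3 ≠ 1, so 89436 has no multiplicative inverse modulo 270723.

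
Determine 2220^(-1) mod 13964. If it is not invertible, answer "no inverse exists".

Compute gcd(2220, 13964):
13964 = 6·2220 + 644
2220 = 3·644 + 288
644 = 2·288 + 68
288 = 4·68 + 16
68 = 4·16 + 4
16 = 4·4 + 0
gcd(2220, 13964) = 4 ≠ 1, so 2220 has no multiplicative inverse modulo 13964.

no inverse exists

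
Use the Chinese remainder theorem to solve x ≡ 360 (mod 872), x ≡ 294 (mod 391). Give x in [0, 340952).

249752

Write x = 360 + 872·k. Then 872·k ≡ 294 − 360 ≡ 325 (mod 391).
Need 872⁻¹ mod 391. Extended Euclid on (391, 90):
391 = 4·90 + 31
90 = 2·31 + 28
31 = 1·28 + 3
28 = 9·3 + 1
3 = 3·1 + 0
Back-substitute:
1 = 28 − 9·3
1 = −9·31 + 10·28
1 = 10·90 − 29·31
1 = −29·391 + 126·90
872⁻¹ ≡ 126 (mod 391), so k ≡ 126·325 ≡ 286 (mod 391).
x = 360 + 872·286 = 249752.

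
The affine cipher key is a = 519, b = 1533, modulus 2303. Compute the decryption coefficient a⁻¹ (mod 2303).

Extended Euclidean algorithm:
2303 = 4·519 + 227
519 = 2·227 + 65
227 = 3·65 + 32
65 = 2·32 + 1
32 = 32·1 + 0
Since gcd(519, 2303) = 1, back-substitute to write 1 as a combination:
1 = 65 − 2·32
1 = −2·227 + 7·65
1 = 7·519 − 16·227
1 = −16·2303 + 71·519
So 519·71 ≡ 1 (mod 2303).

71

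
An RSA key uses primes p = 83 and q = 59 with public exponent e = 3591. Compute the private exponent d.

2923

φ(n) = (p−1)(q−1) = 82·58 = 4756.
Need d with 3591·d ≡ 1 (mod 4756). Apply the extended Euclidean algorithm:
4756 = 1×3591 + 1165
3591 = 3×1165 + 96
1165 = 12×96 + 13
96 = 7×13 + 5
13 = 2×5 + 3
5 = 1×3 + 2
3 = 1×2 + 1
2 = 2×1 + 0
Back-substitute:
1 = 3 − 2
1 = −5 + 2·3
1 = 2·13 − 5·5
1 = −5·96 + 37·13
1 = 37·1165 − 449·96
1 = −449·3591 + 1384·1165
1 = 1384·4756 − 1833·3591
So 3591·(-1833) ≡ 1 (mod 4756), hence d ≡ -1833 ≡ 2923 (mod 4756).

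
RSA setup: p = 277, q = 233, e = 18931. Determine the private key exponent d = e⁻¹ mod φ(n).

47323

φ(n) = (p−1)(q−1) = 276·232 = 64032.
Need d with 18931·d ≡ 1 (mod 64032). Apply the extended Euclidean algorithm:
64032 = 3·18931 + 7239
18931 = 2·7239 + 4453
7239 = 1·4453 + 2786
4453 = 1·2786 + 1667
2786 = 1·1667 + 1119
1667 = 1·1119 + 548
1119 = 2·548 + 23
548 = 23·23 + 19
23 = 1·19 + 4
19 = 4·4 + 3
4 = 1·3 + 1
3 = 3·1 + 0
Back-substitute:
1 = 4 − 3
1 = −19 + 5·4
1 = 5·23 − 6·19
1 = −6·548 + 143·23
1 = 143·1119 − 292·548
1 = −292·1667 + 435·1119
1 = 435·2786 − 727·1667
1 = −727·4453 + 1162·2786
1 = 1162·7239 − 1889·4453
1 = −1889·18931 + 4940·7239
1 = 4940·64032 − 16709·18931
So 18931·(-16709) ≡ 1 (mod 64032), hence d ≡ -16709 ≡ 47323 (mod 64032).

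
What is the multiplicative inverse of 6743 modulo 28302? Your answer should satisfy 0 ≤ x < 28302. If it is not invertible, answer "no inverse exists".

gcd(28302, 6743) by repeated division:
28302 = 4*6743 + 1330
6743 = 5*1330 + 93
1330 = 14*93 + 28
93 = 3*28 + 9
28 = 3*9 + 1
9 = 9*1 + 0
The gcd is 1. Working backward:
1 = 28 − 3·9
1 = −3·93 + 10·28
1 = 10·1330 − 143·93
1 = −143·6743 + 725·1330
1 = 725·28302 − 3043·6743
Thus 6743·(-3043) ≡ 1 (mod 28302); reducing, -3043 mod 28302 = 25259.

25259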